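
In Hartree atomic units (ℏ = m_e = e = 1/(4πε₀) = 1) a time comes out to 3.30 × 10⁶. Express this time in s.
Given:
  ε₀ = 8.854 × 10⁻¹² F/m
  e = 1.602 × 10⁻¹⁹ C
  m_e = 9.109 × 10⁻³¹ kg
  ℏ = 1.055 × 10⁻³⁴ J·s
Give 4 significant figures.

One atomic unit of time: τ_au = (4πε₀)²ℏ³/(m_e e⁴) = 2.423 × 10⁻¹⁷ s.
3.30 × 10⁶ × 2.423 × 10⁻¹⁷ s = 7.996 × 10⁻¹¹ s

7.996 × 10⁻¹¹ s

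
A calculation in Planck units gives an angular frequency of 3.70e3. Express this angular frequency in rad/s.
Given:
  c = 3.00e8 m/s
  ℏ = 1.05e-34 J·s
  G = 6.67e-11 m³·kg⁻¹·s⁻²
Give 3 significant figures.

One Planck angular frequency: ω_P = √(c⁵/(ℏG)) = 1.86e43 rad/s.
3.70e3 × 1.86e43 rad/s = 6.89e46 rad/s

6.89e46 rad/s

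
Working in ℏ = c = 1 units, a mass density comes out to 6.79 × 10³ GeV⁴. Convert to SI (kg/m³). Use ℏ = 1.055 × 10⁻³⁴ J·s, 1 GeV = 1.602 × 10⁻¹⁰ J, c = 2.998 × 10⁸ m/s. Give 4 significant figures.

1.573 × 10²⁴ kg/m³

Mass density is [E]/(c²[L]³) = [E]⁴/(ℏ³c⁵).
1 GeV⁴ → 1/(ℏ³c⁵) × (1 GeV in J)⁴ = 2.316 × 10²⁰ kg/m³.
Result: 6.79 × 10³ × 2.316 × 10²⁰ = 1.573 × 10²⁴ kg/m³.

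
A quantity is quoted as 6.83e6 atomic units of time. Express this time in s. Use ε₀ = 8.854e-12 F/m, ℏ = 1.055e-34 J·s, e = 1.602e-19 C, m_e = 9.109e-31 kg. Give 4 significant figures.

One atomic unit of time: τ_au = (4πε₀)²ℏ³/(m_e e⁴) = 2.423e-17 s.
6.83e6 × 2.423e-17 s = 1.655e-10 s

1.655e-10 s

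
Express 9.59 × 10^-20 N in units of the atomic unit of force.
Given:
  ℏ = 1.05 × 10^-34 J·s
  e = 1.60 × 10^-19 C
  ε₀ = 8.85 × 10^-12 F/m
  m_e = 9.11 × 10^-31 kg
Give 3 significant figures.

atomic unit of force: F_au = E_h/a₀ = m_e²e⁶/((4πε₀)³ℏ⁴) = 8.33 × 10^-8 N.
9.59 × 10^-20 / 8.33 × 10^-8 = 1.15 × 10^-12

1.15 × 10^-12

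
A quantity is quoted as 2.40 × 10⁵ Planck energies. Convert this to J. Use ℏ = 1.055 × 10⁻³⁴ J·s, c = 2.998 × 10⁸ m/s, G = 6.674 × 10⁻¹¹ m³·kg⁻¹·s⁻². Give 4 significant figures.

One Planck energy: E_P = √(ℏc⁵/G) = 1.957 × 10⁹ J.
2.40 × 10⁵ × 1.957 × 10⁹ J = 4.696 × 10¹⁴ J

4.696 × 10¹⁴ J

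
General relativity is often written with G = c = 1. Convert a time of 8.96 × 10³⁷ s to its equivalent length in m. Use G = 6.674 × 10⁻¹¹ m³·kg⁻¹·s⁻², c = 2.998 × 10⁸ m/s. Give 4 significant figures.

2.686 × 10⁴⁶ m

Time → length via c.
8.96 × 10³⁷ s × (c) = 2.686 × 10⁴⁶ m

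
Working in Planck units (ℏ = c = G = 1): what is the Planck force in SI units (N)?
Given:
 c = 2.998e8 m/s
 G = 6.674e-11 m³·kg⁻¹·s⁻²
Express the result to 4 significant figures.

1.210e44 N

Dimensional analysis gives F_P = c⁴/G.
  = 8.078e33 / 6.674e-11
  = 1.210e44 N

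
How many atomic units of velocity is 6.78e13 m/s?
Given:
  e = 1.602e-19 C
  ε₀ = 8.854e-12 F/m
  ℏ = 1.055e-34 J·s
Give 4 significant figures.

3.101e7

atomic unit of velocity: v_au = e²/(4πε₀ℏ) = 2.186e6 m/s.
6.78e13 / 2.186e6 = 3.101e7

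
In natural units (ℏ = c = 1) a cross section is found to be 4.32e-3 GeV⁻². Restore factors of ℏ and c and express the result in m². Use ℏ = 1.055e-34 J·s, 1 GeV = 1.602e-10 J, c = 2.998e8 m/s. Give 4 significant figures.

Area is [L]² = [E]⁻²·(ℏc)²; restore (ℏc)².
1 GeV⁻² → (ℏc)² × (1 GeV in J)⁻² = 3.898e-32 m².
Result: 4.32e-3 × 3.898e-32 = 1.684e-34 m².

1.684e-34 m²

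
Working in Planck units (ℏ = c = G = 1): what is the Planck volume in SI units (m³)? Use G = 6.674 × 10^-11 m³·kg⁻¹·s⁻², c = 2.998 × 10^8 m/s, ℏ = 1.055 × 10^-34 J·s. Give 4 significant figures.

4.224 × 10^-105 m³

From ℏ = c = G = 1 the volume scale is V_P = (ℏG/c³)^(3/2).
  = √(1.784 × 10^-209)
  = 4.224 × 10^-105 m³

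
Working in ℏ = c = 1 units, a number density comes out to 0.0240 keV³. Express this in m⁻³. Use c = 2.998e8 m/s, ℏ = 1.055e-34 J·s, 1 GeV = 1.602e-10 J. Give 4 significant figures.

3.119e27 m⁻³

Number density is [L]⁻³ = [E]³/(ℏc)³.
1 GeV³ → 1/(ℏc)³ × (1 GeV in J)³ = 1.299e47 m⁻³.
Convert the energy scale: 0.0240 keV³ = 2.40e-20 GeV³.
Result: 2.40e-20 × 1.299e47 = 3.119e27 m⁻³.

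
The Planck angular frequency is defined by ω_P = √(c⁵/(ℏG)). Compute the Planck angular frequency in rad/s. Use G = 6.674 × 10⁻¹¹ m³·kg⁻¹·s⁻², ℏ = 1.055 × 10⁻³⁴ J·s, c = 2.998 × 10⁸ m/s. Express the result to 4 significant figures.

1.855 × 10⁴³ rad/s

ω_P = √(c⁵/(ℏG))
  = √(3.440 × 10⁸⁶)
  = 1.855 × 10⁴³ rad/s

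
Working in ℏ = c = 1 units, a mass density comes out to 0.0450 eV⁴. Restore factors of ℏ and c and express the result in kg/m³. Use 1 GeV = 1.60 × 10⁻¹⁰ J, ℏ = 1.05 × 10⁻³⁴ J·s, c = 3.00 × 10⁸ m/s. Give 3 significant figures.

Mass density is [E]/(c²[L]³) = [E]⁴/(ℏ³c⁵).
1 GeV⁴ → 1/(ℏ³c⁵) × (1 GeV in J)⁴ = 2.33 × 10²⁰ kg/m³.
Convert the energy scale: 0.0450 eV⁴ = 4.50 × 10⁻³⁸ GeV⁴.
Result: 4.50 × 10⁻³⁸ × 2.33 × 10²⁰ = 1.05 × 10⁻¹⁷ kg/m³.

1.05 × 10⁻¹⁷ kg/m³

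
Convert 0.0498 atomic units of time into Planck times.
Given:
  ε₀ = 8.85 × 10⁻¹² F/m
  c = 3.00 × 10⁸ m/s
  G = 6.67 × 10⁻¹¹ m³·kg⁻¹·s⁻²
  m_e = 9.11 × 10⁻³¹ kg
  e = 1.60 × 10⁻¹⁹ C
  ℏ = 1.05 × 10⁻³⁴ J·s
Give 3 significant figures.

2.22 × 10²⁵

atomic unit of time: τ_au = (4πε₀)²ℏ³/(m_e e⁴) = 2.40 × 10⁻¹⁷ s
Planck time: t_P = √(ℏG/c⁵) = 5.37 × 10⁻⁴⁴ s
0.0498 × 2.40 × 10⁻¹⁷ / 5.37 × 10⁻⁴⁴ = 2.22 × 10²⁵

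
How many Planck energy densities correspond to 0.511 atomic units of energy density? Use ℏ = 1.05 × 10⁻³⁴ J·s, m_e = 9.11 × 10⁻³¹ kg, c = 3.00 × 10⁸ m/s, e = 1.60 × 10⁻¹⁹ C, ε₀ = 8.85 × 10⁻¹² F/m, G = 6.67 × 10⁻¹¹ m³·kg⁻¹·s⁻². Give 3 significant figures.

atomic unit of energy density: u_au = E_h/a₀³ = m_e⁴e¹⁰/((4πε₀)⁵ℏ⁸) = 3.01 × 10¹³ J/m³
Planck energy density: u_P = c⁷/(ℏG²) = 4.68 × 10¹¹³ J/m³
0.511 × 3.01 × 10¹³ / 4.68 × 10¹¹³ = 3.29 × 10⁻¹⁰¹

3.29 × 10⁻¹⁰¹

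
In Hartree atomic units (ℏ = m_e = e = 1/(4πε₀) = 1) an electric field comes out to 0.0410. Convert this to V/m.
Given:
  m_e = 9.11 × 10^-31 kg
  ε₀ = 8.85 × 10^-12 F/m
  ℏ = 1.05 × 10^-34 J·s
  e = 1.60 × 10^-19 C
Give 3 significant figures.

One atomic unit of electric field: E_au = E_h/(e a₀) = m_e²e⁵/((4πε₀)³ℏ⁴) = 5.20 × 10^11 V/m.
0.0410 × 5.20 × 10^11 V/m = 2.13 × 10^10 V/m

2.13 × 10^10 V/m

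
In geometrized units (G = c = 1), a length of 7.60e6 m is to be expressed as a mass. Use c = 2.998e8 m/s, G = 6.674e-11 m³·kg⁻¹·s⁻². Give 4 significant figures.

1.024e34 kg

Length → mass via c²/G.
7.60e6 m × (c²/G) = 1.024e34 kg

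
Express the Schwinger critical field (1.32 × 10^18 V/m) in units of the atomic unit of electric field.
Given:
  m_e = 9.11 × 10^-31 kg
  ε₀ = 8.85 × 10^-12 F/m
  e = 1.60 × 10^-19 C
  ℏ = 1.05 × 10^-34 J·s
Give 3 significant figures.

2.54 × 10^6

atomic unit of electric field: E_au = E_h/(e a₀) = m_e²e⁵/((4πε₀)³ℏ⁴) = 5.20 × 10^11 V/m.
1.32 × 10^18 / 5.20 × 10^11 = 2.54 × 10^6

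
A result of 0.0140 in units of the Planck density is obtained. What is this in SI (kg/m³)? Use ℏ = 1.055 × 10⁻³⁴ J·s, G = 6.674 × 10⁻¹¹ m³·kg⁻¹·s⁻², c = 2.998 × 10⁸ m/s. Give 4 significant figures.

One Planck density: ρ_P = c⁵/(ℏG²) = 5.154 × 10⁹⁶ kg/m³.
0.0140 × 5.154 × 10⁹⁶ kg/m³ = 7.215 × 10⁹⁴ kg/m³

7.215 × 10⁹⁴ kg/m³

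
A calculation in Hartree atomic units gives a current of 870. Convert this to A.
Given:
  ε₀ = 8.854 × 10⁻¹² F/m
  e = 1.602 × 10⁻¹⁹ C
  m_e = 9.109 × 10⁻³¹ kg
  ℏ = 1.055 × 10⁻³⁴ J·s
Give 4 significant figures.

One atomic unit of electric current: I_au = e E_h/ℏ = m_e e⁵/((4πε₀)²ℏ³) = 6.612 × 10⁻³ A.
870 × 6.612 × 10⁻³ A = 5.752 A

5.752 A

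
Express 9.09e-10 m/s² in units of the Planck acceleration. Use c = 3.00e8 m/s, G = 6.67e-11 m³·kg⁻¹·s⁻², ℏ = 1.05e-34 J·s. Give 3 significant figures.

Planck acceleration: a_P = √(c⁷/(ℏG)) = 5.59e51 m/s².
9.09e-10 / 5.59e51 = 1.63e-61

1.63e-61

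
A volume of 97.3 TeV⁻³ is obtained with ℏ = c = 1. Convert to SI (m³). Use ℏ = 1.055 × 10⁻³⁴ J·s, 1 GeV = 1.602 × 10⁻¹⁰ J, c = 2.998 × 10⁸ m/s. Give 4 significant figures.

Volume is [L]³ = [E]⁻³·(ℏc)³.
1 GeV⁻³ → (ℏc)³ × (1 GeV in J)⁻³ = 7.696 × 10⁻⁴⁸ m³.
Convert the energy scale: 97.3 TeV⁻³ = 9.73 × 10⁻⁸ GeV⁻³.
Result: 9.73 × 10⁻⁸ × 7.696 × 10⁻⁴⁸ = 7.488 × 10⁻⁵⁵ m³.

7.488 × 10⁻⁵⁵ m³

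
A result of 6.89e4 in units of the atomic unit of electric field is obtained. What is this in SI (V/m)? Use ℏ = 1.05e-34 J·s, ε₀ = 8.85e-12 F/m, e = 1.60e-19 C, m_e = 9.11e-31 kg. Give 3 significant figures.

3.59e16 V/m

One atomic unit of electric field: E_au = E_h/(e a₀) = m_e²e⁵/((4πε₀)³ℏ⁴) = 5.20e11 V/m.
6.89e4 × 5.20e11 V/m = 3.59e16 V/m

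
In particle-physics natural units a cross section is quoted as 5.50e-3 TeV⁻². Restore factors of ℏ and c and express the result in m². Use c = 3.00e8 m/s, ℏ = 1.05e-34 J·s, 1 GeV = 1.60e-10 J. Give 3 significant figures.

2.13e-40 m²

Area is [L]² = [E]⁻²·(ℏc)²; restore (ℏc)².
1 GeV⁻² → (ℏc)² × (1 GeV in J)⁻² = 3.88e-32 m².
Convert the energy scale: 5.50e-3 TeV⁻² = 5.50e-9 GeV⁻².
Result: 5.50e-9 × 3.88e-32 = 2.13e-40 m².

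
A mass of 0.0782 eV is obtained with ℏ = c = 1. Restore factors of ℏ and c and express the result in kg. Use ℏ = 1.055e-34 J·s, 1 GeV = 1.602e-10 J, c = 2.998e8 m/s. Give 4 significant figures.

1.394e-37 kg

Mass is [E]/c²; divide by c².
1 GeV → 1/c² × (1 GeV in J) = 1.782e-27 kg.
Convert the energy scale: 0.0782 eV = 7.82e-11 GeV.
Result: 7.82e-11 × 1.782e-27 = 1.394e-37 kg.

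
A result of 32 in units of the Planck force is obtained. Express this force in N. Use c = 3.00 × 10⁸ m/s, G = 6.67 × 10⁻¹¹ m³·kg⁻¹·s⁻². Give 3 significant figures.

One Planck force: F_P = c⁴/G = 1.21 × 10⁴⁴ N.
32 × 1.21 × 10⁴⁴ N = 3.89 × 10⁴⁵ N

3.89 × 10⁴⁵ N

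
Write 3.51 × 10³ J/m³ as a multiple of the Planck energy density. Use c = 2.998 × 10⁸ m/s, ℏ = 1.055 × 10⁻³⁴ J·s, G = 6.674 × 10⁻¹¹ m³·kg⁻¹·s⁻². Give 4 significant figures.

7.577 × 10⁻¹¹¹

Planck energy density: u_P = c⁷/(ℏG²) = 4.632 × 10¹¹³ J/m³.
3.51 × 10³ / 4.632 × 10¹¹³ = 7.577 × 10⁻¹¹¹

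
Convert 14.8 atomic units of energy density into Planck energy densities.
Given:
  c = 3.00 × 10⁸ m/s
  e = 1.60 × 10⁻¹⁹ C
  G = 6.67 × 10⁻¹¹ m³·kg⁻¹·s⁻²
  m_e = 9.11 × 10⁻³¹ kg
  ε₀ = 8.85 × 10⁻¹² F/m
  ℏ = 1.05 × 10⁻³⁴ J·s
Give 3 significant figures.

9.52 × 10⁻¹⁰⁰

atomic unit of energy density: u_au = E_h/a₀³ = m_e⁴e¹⁰/((4πε₀)⁵ℏ⁸) = 3.01 × 10¹³ J/m³
Planck energy density: u_P = c⁷/(ℏG²) = 4.68 × 10¹¹³ J/m³
14.8 × 3.01 × 10¹³ / 4.68 × 10¹¹³ = 9.52 × 10⁻¹⁰⁰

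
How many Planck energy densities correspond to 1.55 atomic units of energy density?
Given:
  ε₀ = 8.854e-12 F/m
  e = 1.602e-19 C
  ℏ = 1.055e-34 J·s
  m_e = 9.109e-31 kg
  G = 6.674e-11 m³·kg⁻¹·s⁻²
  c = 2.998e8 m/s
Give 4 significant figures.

atomic unit of energy density: u_au = E_h/a₀³ = m_e⁴e¹⁰/((4πε₀)⁵ℏ⁸) = 2.929e13 J/m³
Planck energy density: u_P = c⁷/(ℏG²) = 4.632e113 J/m³
1.55 × 2.929e13 / 4.632e113 = 9.801e-101

9.801e-101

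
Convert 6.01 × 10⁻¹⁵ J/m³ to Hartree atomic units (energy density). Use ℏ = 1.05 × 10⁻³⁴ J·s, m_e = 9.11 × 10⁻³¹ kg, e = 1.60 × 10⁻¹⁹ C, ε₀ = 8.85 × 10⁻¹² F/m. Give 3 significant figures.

1.99 × 10⁻²⁸

atomic unit of energy density: u_au = E_h/a₀³ = m_e⁴e¹⁰/((4πε₀)⁵ℏ⁸) = 3.01 × 10¹³ J/m³.
6.01 × 10⁻¹⁵ / 3.01 × 10¹³ = 1.99 × 10⁻²⁸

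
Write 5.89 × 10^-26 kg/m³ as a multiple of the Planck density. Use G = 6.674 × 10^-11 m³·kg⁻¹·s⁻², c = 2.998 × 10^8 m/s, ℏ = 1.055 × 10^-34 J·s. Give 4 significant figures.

Planck density: ρ_P = c⁵/(ℏG²) = 5.154 × 10^96 kg/m³.
5.89 × 10^-26 / 5.154 × 10^96 = 1.143 × 10^-122

1.143 × 10^-122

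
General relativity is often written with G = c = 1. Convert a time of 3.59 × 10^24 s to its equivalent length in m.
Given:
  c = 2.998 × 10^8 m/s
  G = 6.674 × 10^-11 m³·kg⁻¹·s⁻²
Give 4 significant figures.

1.076 × 10^33 m

Time → length via c.
3.59 × 10^24 s × (c) = 1.076 × 10^33 m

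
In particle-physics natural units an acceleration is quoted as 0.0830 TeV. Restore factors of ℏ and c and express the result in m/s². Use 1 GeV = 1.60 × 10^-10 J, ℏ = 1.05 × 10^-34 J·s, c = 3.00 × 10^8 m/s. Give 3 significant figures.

Acceleration is [L]/[T]² = c·[E]/ℏ.
1 GeV → c/ℏ × (1 GeV in J) = 4.57 × 10^32 m/s².
Convert the energy scale: 0.0830 TeV = 83 GeV.
Result: 83 × 4.57 × 10^32 = 3.79 × 10^34 m/s².

3.79 × 10^34 m/s²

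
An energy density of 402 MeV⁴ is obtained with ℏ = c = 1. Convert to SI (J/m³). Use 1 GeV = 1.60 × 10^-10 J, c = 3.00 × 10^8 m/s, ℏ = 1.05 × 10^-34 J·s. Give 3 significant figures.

[E]/[L]³ = [E]⁴/(ℏc)³; restore (ℏc)⁻³.
1 GeV⁴ → 1/(ℏc)³ × (1 GeV in J)⁴ = 2.10 × 10^37 J/m³.
Convert the energy scale: 402 MeV⁴ = 4.02 × 10^-10 GeV⁴.
Result: 4.02 × 10^-10 × 2.10 × 10^37 = 8.43 × 10^27 J/m³.

8.43 × 10^27 J/m³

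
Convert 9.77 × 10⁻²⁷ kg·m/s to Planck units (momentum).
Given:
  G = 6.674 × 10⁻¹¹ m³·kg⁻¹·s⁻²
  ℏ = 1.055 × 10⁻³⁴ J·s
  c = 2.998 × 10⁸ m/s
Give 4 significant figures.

1.497 × 10⁻²⁷

Planck momentum: p_P = √(ℏc³/G) = 6.527 kg·m/s.
9.77 × 10⁻²⁷ / 6.527 = 1.497 × 10⁻²⁷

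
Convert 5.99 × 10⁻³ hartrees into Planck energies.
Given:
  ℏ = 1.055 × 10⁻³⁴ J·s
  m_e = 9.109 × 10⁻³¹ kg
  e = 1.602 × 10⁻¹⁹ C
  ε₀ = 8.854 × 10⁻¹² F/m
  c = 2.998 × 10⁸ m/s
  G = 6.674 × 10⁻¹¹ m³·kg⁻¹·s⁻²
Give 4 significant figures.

hartree: E_h = m_e e⁴/(4πε₀ℏ)² = 4.354 × 10⁻¹⁸ J
Planck energy: E_P = √(ℏc⁵/G) = 1.957 × 10⁹ J
5.99 × 10⁻³ × 4.354 × 10⁻¹⁸ / 1.957 × 10⁹ = 1.333 × 10⁻²⁹

1.333 × 10⁻²⁹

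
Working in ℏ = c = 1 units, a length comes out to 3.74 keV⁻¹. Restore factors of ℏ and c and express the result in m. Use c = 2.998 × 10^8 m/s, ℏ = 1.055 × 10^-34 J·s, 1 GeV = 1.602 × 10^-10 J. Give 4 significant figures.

A length is [E]⁻¹ in ℏ=c=1; restore one factor of ℏc.
1 GeV⁻¹ → ℏc × (1 GeV in J)⁻¹ = 1.974 × 10^-16 m.
Convert the energy scale: 3.74 keV⁻¹ = 3.74 × 10^6 GeV⁻¹.
Result: 3.74 × 10^6 × 1.974 × 10^-16 = 7.384 × 10^-10 m.

7.384 × 10^-10 m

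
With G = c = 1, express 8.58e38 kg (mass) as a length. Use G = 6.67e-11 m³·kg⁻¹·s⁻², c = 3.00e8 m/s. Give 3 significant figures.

6.36e11 m

In G = c = 1 units mass has dimensions of length; the conversion factor is G/c².
8.58e38 kg × (G/c²) = 6.36e11 m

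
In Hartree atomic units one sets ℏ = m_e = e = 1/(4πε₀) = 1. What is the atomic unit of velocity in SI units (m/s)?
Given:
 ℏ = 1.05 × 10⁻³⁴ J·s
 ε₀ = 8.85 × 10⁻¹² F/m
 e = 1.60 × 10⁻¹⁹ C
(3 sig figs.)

v_au = e²/(4πε₀ℏ)
  = 2.56 × 10⁻³⁸ / 1.17 × 10⁻⁴⁴
  = 2.19 × 10⁶ m/s

2.19 × 10⁶ m/s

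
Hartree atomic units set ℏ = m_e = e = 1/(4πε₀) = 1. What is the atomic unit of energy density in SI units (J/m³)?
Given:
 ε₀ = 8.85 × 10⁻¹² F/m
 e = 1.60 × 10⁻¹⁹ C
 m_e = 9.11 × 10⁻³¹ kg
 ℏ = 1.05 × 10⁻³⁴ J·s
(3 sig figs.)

The unique combination of the constants set to 1 with dimensions of energy density is u_au = E_h/a₀³ = m_e⁴e¹⁰/((4πε₀)⁵ℏ⁸).
E_h = 4.38 × 10⁻¹⁸ J
a₀ = 5.26 × 10⁻¹¹ m
E_h/a₀³ = 3.01 × 10¹³ J/m³

3.01 × 10¹³ J/m³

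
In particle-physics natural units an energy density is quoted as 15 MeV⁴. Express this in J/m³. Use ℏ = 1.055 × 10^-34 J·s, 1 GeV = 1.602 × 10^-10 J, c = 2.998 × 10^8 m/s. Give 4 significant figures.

[E]/[L]³ = [E]⁴/(ℏc)³; restore (ℏc)⁻³.
1 GeV⁴ → 1/(ℏc)³ × (1 GeV in J)⁴ = 2.082 × 10^37 J/m³.
Convert the energy scale: 15 MeV⁴ = 1.50 × 10^-11 GeV⁴.
Result: 1.50 × 10^-11 × 2.082 × 10^37 = 3.122 × 10^26 J/m³.

3.122 × 10^26 J/m³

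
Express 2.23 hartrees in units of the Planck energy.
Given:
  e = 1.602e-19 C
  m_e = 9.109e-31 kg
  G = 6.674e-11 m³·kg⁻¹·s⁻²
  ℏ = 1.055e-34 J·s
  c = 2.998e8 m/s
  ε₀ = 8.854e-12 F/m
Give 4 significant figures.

4.963e-27

hartree: E_h = m_e e⁴/(4πε₀ℏ)² = 4.354e-18 J
Planck energy: E_P = √(ℏc⁵/G) = 1.957e9 J
2.23 × 4.354e-18 / 1.957e9 = 4.963e-27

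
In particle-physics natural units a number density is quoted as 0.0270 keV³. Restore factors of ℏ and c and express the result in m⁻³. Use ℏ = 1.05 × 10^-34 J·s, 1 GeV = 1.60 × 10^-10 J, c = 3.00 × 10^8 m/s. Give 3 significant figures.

3.54 × 10^27 m⁻³

Number density is [L]⁻³ = [E]³/(ℏc)³.
1 GeV³ → 1/(ℏc)³ × (1 GeV in J)³ = 1.31 × 10^47 m⁻³.
Convert the energy scale: 0.0270 keV³ = 2.70 × 10^-20 GeV³.
Result: 2.70 × 10^-20 × 1.31 × 10^47 = 3.54 × 10^27 m⁻³.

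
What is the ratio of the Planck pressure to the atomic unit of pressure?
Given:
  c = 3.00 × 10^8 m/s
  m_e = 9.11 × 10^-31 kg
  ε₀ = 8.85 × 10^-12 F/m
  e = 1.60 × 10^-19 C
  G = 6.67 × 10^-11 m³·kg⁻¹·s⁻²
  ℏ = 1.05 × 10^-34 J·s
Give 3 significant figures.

1.55 × 10^100

Planck pressure: p_P = c⁷/(ℏG²) = 4.68 × 10^113 Pa
atomic unit of pressure: P_au = E_h/a₀³ = m_e⁴e¹⁰/((4πε₀)⁵ℏ⁸) = 3.01 × 10^13 Pa
ratio = 4.68 × 10^113 / 3.01 × 10^13 = 1.55 × 10^100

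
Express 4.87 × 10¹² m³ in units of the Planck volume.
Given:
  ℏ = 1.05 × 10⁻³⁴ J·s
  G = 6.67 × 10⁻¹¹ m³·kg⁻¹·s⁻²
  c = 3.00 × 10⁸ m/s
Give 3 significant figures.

Planck volume: V_P = (ℏG/c³)^(3/2) = 4.18 × 10⁻¹⁰⁵ m³.
4.87 × 10¹² / 4.18 × 10⁻¹⁰⁵ = 1.17 × 10¹¹⁷

1.17 × 10¹¹⁷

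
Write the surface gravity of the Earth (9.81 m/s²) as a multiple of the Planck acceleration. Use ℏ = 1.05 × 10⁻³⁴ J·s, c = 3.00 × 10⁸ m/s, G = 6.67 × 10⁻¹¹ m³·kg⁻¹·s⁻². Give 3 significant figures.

Planck acceleration: a_P = √(c⁷/(ℏG)) = 5.59 × 10⁵¹ m/s².
9.81 / 5.59 × 10⁵¹ = 1.76 × 10⁻⁵¹

1.76 × 10⁻⁵¹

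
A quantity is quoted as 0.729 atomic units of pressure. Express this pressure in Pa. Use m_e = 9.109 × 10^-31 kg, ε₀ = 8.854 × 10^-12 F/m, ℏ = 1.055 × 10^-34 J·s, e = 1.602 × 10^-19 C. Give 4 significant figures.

2.135 × 10^13 Pa

One atomic unit of pressure: P_au = E_h/a₀³ = m_e⁴e¹⁰/((4πε₀)⁵ℏ⁸) = 2.929 × 10^13 Pa.
0.729 × 2.929 × 10^13 Pa = 2.135 × 10^13 Pa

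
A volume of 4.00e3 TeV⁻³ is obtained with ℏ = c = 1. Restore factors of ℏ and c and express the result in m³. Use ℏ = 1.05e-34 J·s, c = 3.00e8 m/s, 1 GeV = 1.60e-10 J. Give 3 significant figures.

Volume is [L]³ = [E]⁻³·(ℏc)³.
1 GeV⁻³ → (ℏc)³ × (1 GeV in J)⁻³ = 7.63e-48 m³.
Convert the energy scale: 4.00e3 TeV⁻³ = 4.00e-6 GeV⁻³.
Result: 4.00e-6 × 7.63e-48 = 3.05e-53 m³.

3.05e-53 m³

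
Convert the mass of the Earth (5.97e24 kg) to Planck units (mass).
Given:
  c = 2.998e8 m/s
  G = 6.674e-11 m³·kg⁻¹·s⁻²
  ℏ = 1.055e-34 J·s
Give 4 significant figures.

Planck mass: m_P = √(ℏc/G) = 2.177e-8 kg.
5.97e24 / 2.177e-8 = 2.742e32

2.742e32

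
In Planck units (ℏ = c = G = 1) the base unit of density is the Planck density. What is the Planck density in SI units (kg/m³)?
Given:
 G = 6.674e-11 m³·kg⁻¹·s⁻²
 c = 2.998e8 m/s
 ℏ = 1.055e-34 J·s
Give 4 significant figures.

5.154e96 kg/m³

ρ_P = c⁵/(ℏG²)
  = 2.422e42 / 4.699e-55
  = 5.154e96 kg/m³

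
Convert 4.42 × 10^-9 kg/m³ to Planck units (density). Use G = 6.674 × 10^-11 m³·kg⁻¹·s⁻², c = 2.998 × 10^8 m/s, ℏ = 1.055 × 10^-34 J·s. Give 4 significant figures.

Planck density: ρ_P = c⁵/(ℏG²) = 5.154 × 10^96 kg/m³.
4.42 × 10^-9 / 5.154 × 10^96 = 8.576 × 10^-106

8.576 × 10^-106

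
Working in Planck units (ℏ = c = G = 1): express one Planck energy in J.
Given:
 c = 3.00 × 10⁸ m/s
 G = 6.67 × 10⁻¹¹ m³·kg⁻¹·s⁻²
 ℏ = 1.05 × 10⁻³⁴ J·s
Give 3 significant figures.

From ℏ = c = G = 1 the energy scale is E_P = √(ℏc⁵/G).
  = √(3.83 × 10¹⁸)
  = 1.96 × 10⁹ J

1.96 × 10⁹ J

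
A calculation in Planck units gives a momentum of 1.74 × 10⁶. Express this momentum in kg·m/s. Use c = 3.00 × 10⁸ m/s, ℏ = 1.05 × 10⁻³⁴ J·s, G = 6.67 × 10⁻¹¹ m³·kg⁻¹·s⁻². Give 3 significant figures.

One Planck momentum: p_P = √(ℏc³/G) = 6.52 kg·m/s.
1.74 × 10⁶ × 6.52 kg·m/s = 1.13 × 10⁷ kg·m/s

1.13 × 10⁷ kg·m/s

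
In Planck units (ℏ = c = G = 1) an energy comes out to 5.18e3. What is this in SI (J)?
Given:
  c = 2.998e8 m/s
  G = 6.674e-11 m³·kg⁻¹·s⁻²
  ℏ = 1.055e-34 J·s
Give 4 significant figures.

1.014e13 J

One Planck energy: E_P = √(ℏc⁵/G) = 1.957e9 J.
5.18e3 × 1.957e9 J = 1.014e13 J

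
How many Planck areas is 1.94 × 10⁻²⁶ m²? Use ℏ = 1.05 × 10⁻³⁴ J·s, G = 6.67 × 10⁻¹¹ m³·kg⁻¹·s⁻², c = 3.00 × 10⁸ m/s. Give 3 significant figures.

Planck area: A_P = ℏG/c³ = 2.59 × 10⁻⁷⁰ m².
1.94 × 10⁻²⁶ / 2.59 × 10⁻⁷⁰ = 7.48 × 10⁴³

7.48 × 10⁴³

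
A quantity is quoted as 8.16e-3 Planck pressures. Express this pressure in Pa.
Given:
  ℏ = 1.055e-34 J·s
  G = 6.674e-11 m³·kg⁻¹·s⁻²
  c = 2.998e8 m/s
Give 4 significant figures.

3.780e111 Pa

One Planck pressure: p_P = c⁷/(ℏG²) = 4.632e113 Pa.
8.16e-3 × 4.632e113 Pa = 3.780e111 Pa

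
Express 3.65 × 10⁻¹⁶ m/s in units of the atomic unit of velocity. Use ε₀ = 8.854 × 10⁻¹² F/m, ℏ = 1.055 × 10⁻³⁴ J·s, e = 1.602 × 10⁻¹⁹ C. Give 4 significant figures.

atomic unit of velocity: v_au = e²/(4πε₀ℏ) = 2.186 × 10⁶ m/s.
3.65 × 10⁻¹⁶ / 2.186 × 10⁶ = 1.669 × 10⁻²²

1.669 × 10⁻²²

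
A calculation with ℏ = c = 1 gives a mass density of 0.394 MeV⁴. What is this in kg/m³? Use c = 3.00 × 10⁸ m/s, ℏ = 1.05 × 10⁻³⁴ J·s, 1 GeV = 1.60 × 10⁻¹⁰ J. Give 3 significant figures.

Mass density is [E]/(c²[L]³) = [E]⁴/(ℏ³c⁵).
1 GeV⁴ → 1/(ℏ³c⁵) × (1 GeV in J)⁴ = 2.33 × 10²⁰ kg/m³.
Convert the energy scale: 0.394 MeV⁴ = 3.94 × 10⁻¹³ GeV⁴.
Result: 3.94 × 10⁻¹³ × 2.33 × 10²⁰ = 9.18 × 10⁷ kg/m³.

9.18 × 10⁷ kg/m³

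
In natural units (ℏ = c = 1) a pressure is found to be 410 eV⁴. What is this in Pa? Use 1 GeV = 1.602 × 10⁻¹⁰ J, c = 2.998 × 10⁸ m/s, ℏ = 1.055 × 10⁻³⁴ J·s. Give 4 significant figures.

Pressure is [E]/[L]³ = [E]⁴/(ℏc)³.
1 GeV⁴ → 1/(ℏc)³ × (1 GeV in J)⁴ = 2.082 × 10³⁷ Pa.
Convert the energy scale: 410 eV⁴ = 4.10 × 10⁻³⁴ GeV⁴.
Result: 4.10 × 10⁻³⁴ × 2.082 × 10³⁷ = 8.535 × 10³ Pa.

8.535 × 10³ Pa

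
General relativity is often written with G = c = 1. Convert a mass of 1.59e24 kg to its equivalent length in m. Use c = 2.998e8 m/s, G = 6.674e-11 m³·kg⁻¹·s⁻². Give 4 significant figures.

1.181e-3 m

In G = c = 1 units mass has dimensions of length; the conversion factor is G/c².
1.59e24 kg × (G/c²) = 1.181e-3 m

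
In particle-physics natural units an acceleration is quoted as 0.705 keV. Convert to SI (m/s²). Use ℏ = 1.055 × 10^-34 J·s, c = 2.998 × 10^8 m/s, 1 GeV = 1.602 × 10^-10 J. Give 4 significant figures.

3.209 × 10^26 m/s²

Acceleration is [L]/[T]² = c·[E]/ℏ.
1 GeV → c/ℏ × (1 GeV in J) = 4.552 × 10^32 m/s².
Convert the energy scale: 0.705 keV = 7.05 × 10^-7 GeV.
Result: 7.05 × 10^-7 × 4.552 × 10^32 = 3.209 × 10^26 m/s².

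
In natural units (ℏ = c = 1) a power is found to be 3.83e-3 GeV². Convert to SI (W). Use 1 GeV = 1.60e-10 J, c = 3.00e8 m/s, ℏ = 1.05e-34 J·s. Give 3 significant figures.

9.34e11 W

Power is [E]/[T] = [E]²/ℏ.
1 GeV² → 1/ℏ × (1 GeV in J)² = 2.44e14 W.
Result: 3.83e-3 × 2.44e14 = 9.34e11 W.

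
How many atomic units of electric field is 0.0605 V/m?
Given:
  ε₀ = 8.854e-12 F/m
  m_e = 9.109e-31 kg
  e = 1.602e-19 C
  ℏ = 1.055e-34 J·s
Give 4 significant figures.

atomic unit of electric field: E_au = E_h/(e a₀) = m_e²e⁵/((4πε₀)³ℏ⁴) = 5.131e11 V/m.
0.0605 / 5.131e11 = 1.179e-13

1.179e-13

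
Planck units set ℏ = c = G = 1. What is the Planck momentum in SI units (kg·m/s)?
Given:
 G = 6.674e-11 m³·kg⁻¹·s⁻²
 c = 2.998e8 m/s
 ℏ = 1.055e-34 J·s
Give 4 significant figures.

6.527 kg·m/s

From ℏ = c = G = 1 the momentum scale is p_P = √(ℏc³/G).
  = √(42.60)
  = 6.527 kg·m/s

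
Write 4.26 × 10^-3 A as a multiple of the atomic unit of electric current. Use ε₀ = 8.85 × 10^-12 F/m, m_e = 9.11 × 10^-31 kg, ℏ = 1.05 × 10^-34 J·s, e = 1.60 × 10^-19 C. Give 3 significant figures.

atomic unit of electric current: I_au = e E_h/ℏ = m_e e⁵/((4πε₀)²ℏ³) = 6.67 × 10^-3 A.
4.26 × 10^-3 / 6.67 × 10^-3 = 0.639

0.639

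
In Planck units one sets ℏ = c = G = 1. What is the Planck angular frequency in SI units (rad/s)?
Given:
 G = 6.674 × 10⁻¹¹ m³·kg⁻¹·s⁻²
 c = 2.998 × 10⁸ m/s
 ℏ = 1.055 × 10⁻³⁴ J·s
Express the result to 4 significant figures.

1.855 × 10⁴³ rad/s

ω_P = √(c⁵/(ℏG))
  = √(3.440 × 10⁸⁶)
  = 1.855 × 10⁴³ rad/s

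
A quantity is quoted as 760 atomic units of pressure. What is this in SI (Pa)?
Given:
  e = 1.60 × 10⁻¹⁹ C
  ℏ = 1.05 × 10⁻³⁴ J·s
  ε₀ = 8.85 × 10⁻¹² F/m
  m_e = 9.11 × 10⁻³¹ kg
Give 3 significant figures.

2.29 × 10¹⁶ Pa

One atomic unit of pressure: P_au = E_h/a₀³ = m_e⁴e¹⁰/((4πε₀)⁵ℏ⁸) = 3.01 × 10¹³ Pa.
760 × 3.01 × 10¹³ Pa = 2.29 × 10¹⁶ Pa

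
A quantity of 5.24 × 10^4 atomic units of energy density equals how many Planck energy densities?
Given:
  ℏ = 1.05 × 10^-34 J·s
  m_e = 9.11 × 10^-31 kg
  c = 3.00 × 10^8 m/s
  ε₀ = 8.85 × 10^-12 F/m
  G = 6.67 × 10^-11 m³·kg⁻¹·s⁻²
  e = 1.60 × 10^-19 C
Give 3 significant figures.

3.37 × 10^-96

atomic unit of energy density: u_au = E_h/a₀³ = m_e⁴e¹⁰/((4πε₀)⁵ℏ⁸) = 3.01 × 10^13 J/m³
Planck energy density: u_P = c⁷/(ℏG²) = 4.68 × 10^113 J/m³
5.24 × 10^4 × 3.01 × 10^13 / 4.68 × 10^113 = 3.37 × 10^-96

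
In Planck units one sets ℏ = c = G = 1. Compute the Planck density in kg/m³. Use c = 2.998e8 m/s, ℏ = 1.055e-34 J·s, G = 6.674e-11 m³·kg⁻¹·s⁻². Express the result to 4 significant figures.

5.154e96 kg/m³

ρ_P = c⁵/(ℏG²)
  = 2.422e42 / 4.699e-55
  = 5.154e96 kg/m³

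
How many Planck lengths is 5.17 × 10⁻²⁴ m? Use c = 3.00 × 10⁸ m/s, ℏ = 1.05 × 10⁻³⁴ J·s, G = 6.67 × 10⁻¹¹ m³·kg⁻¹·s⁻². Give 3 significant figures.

Planck length: ℓ_P = √(ℏG/c³) = 1.61 × 10⁻³⁵ m.
5.17 × 10⁻²⁴ / 1.61 × 10⁻³⁵ = 3.21 × 10¹¹

3.21 × 10¹¹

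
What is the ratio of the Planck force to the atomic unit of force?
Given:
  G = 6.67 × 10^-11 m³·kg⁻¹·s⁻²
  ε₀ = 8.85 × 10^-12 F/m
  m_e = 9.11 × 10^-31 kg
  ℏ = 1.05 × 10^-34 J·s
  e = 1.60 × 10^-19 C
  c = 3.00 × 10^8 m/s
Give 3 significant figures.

1.46 × 10^51

Planck force: F_P = c⁴/G = 1.21 × 10^44 N
atomic unit of force: F_au = E_h/a₀ = m_e²e⁶/((4πε₀)³ℏ⁴) = 8.33 × 10^-8 N
ratio = 1.21 × 10^44 / 8.33 × 10^-8 = 1.46 × 10^51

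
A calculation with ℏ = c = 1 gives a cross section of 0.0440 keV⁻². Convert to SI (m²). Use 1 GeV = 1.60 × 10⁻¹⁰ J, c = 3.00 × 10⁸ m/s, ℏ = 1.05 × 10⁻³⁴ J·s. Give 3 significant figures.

Area is [L]² = [E]⁻²·(ℏc)²; restore (ℏc)².
1 GeV⁻² → (ℏc)² × (1 GeV in J)⁻² = 3.88 × 10⁻³² m².
Convert the energy scale: 0.0440 keV⁻² = 4.40 × 10¹⁰ GeV⁻².
Result: 4.40 × 10¹⁰ × 3.88 × 10⁻³² = 1.71 × 10⁻²¹ m².

1.71 × 10⁻²¹ m²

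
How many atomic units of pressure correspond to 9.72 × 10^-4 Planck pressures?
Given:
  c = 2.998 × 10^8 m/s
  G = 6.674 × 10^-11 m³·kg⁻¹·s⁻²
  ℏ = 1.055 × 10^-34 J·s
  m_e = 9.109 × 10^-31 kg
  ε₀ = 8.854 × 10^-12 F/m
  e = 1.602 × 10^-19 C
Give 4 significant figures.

1.537 × 10^97

Planck pressure: p_P = c⁷/(ℏG²) = 4.632 × 10^113 Pa
atomic unit of pressure: P_au = E_h/a₀³ = m_e⁴e¹⁰/((4πε₀)⁵ℏ⁸) = 2.929 × 10^13 Pa
9.72 × 10^-4 × 4.632 × 10^113 / 2.929 × 10^13 = 1.537 × 10^97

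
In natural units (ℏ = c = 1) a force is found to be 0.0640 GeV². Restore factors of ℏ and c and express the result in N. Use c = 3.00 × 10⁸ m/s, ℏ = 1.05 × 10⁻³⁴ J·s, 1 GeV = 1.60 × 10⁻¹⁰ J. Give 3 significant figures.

5.20 × 10⁴ N

Force is [E]/[L] = [E]²/(ℏc); restore (ℏc)⁻¹.
1 GeV² → 1/(ℏc) × (1 GeV in J)² = 8.13 × 10⁵ N.
Result: 0.0640 × 8.13 × 10⁵ = 5.20 × 10⁴ N.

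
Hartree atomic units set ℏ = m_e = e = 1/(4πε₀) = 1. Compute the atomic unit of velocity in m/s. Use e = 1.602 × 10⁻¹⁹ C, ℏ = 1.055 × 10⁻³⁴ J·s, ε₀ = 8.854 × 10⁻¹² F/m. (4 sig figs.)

2.186 × 10⁶ m/s

Dimensional analysis gives v_au = e²/(4πε₀ℏ).
  = 2.566 × 10⁻³⁸ / 1.174 × 10⁻⁴⁴
  = 2.186 × 10⁶ m/s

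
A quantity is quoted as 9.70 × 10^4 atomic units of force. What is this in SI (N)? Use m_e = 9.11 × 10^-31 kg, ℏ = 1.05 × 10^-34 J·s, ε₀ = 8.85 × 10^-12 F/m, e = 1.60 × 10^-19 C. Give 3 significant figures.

One atomic unit of force: F_au = E_h/a₀ = m_e²e⁶/((4πε₀)³ℏ⁴) = 8.33 × 10^-8 N.
9.70 × 10^4 × 8.33 × 10^-8 N = 8.08 × 10^-3 N

8.08 × 10^-3 N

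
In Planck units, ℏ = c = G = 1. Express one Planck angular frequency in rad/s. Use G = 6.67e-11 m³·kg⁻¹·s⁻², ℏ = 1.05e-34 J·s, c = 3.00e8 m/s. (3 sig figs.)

1.86e43 rad/s

The unique combination of the constants set to 1 with dimensions of angular frequency is ω_P = √(c⁵/(ℏG)).
  = √(3.47e86)
  = 1.86e43 rad/s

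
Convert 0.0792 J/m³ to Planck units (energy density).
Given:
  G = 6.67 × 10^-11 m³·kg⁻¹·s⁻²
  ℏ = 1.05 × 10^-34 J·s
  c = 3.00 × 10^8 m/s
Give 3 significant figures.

1.69 × 10^-115

Planck energy density: u_P = c⁷/(ℏG²) = 4.68 × 10^113 J/m³.
0.0792 / 4.68 × 10^113 = 1.69 × 10^-115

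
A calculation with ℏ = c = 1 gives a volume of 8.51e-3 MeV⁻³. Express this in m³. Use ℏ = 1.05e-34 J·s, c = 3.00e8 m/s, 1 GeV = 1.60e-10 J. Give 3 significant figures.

6.49e-41 m³

Volume is [L]³ = [E]⁻³·(ℏc)³.
1 GeV⁻³ → (ℏc)³ × (1 GeV in J)⁻³ = 7.63e-48 m³.
Convert the energy scale: 8.51e-3 MeV⁻³ = 8.51e6 GeV⁻³.
Result: 8.51e6 × 7.63e-48 = 6.49e-41 m³.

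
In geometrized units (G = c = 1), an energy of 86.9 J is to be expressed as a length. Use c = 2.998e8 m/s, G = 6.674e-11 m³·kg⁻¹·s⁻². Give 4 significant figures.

7.179e-43 m

Energy → length via G/c⁴.
86.9 J × (G/c⁴) = 7.179e-43 m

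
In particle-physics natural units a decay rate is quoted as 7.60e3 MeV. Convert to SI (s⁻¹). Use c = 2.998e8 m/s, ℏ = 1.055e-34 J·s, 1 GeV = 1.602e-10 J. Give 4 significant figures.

1.154e25 s⁻¹

A rate is [E]/ℏ; divide by ℏ.
1 GeV → 1/ℏ × (1 GeV in J) = 1.518e24 s⁻¹.
Convert the energy scale: 7.60e3 MeV = 7.60 GeV.
Result: 7.60 × 1.518e24 = 1.154e25 s⁻¹.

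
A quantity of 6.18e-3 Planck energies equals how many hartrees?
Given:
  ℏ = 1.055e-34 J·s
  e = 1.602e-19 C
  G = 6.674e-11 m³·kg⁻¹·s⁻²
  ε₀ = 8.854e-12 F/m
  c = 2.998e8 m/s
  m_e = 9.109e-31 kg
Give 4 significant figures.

2.777e24

Planck energy: E_P = √(ℏc⁵/G) = 1.957e9 J
hartree: E_h = m_e e⁴/(4πε₀ℏ)² = 4.354e-18 J
6.18e-3 × 1.957e9 / 4.354e-18 = 2.777e24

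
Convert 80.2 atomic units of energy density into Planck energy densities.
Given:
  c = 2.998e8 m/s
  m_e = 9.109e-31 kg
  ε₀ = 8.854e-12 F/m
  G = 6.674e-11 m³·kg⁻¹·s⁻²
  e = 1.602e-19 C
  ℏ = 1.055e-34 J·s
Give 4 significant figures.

atomic unit of energy density: u_au = E_h/a₀³ = m_e⁴e¹⁰/((4πε₀)⁵ℏ⁸) = 2.929e13 J/m³
Planck energy density: u_P = c⁷/(ℏG²) = 4.632e113 J/m³
80.2 × 2.929e13 / 4.632e113 = 5.071e-99

5.071e-99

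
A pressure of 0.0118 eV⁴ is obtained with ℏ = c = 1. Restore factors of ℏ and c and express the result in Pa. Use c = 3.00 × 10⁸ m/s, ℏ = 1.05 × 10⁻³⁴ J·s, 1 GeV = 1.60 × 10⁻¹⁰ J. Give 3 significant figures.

0.247 Pa

Pressure is [E]/[L]³ = [E]⁴/(ℏc)³.
1 GeV⁴ → 1/(ℏc)³ × (1 GeV in J)⁴ = 2.10 × 10³⁷ Pa.
Convert the energy scale: 0.0118 eV⁴ = 1.18 × 10⁻³⁸ GeV⁴.
Result: 1.18 × 10⁻³⁸ × 2.10 × 10³⁷ = 0.247 Pa.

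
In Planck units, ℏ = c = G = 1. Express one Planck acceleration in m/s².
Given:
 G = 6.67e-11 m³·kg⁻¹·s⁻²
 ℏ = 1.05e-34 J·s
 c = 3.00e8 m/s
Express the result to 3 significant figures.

5.59e51 m/s²

From ℏ = c = G = 1 the acceleration scale is a_P = √(c⁷/(ℏG)).
  = √(3.12e103)
  = 5.59e51 m/s²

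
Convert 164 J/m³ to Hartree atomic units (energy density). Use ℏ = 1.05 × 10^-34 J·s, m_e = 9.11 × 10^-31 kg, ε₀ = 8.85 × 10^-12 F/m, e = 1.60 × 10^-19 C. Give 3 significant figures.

5.44 × 10^-12

atomic unit of energy density: u_au = E_h/a₀³ = m_e⁴e¹⁰/((4πε₀)⁵ℏ⁸) = 3.01 × 10^13 J/m³.
164 / 3.01 × 10^13 = 5.44 × 10^-12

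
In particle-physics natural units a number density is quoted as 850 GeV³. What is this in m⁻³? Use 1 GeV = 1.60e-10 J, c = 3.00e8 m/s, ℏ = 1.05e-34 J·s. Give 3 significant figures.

Number density is [L]⁻³ = [E]³/(ℏc)³.
1 GeV³ → 1/(ℏc)³ × (1 GeV in J)³ = 1.31e47 m⁻³.
Result: 850 × 1.31e47 = 1.11e50 m⁻³.

1.11e50 m⁻³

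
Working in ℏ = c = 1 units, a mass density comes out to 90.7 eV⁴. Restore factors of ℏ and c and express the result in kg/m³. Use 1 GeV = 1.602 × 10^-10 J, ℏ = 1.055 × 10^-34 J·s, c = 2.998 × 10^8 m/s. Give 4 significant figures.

Mass density is [E]/(c²[L]³) = [E]⁴/(ℏ³c⁵).
1 GeV⁴ → 1/(ℏ³c⁵) × (1 GeV in J)⁴ = 2.316 × 10^20 kg/m³.
Convert the energy scale: 90.7 eV⁴ = 9.07 × 10^-35 GeV⁴.
Result: 9.07 × 10^-35 × 2.316 × 10^20 = 2.101 × 10^-14 kg/m³.

2.101 × 10^-14 kg/m³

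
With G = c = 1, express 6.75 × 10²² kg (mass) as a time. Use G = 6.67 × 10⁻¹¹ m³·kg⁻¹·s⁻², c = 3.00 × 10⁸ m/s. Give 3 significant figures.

Mass → time via G/c³.
6.75 × 10²² kg × (G/c³) = 1.67 × 10⁻¹³ s

1.67 × 10⁻¹³ s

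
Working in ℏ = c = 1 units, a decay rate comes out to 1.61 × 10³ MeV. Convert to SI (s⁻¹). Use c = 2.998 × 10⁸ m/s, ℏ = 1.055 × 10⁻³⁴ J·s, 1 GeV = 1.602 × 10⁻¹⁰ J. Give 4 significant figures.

2.445 × 10²⁴ s⁻¹

A rate is [E]/ℏ; divide by ℏ.
1 GeV → 1/ℏ × (1 GeV in J) = 1.518 × 10²⁴ s⁻¹.
Convert the energy scale: 1.61 × 10³ MeV = 1.61 GeV.
Result: 1.61 × 1.518 × 10²⁴ = 2.445 × 10²⁴ s⁻¹.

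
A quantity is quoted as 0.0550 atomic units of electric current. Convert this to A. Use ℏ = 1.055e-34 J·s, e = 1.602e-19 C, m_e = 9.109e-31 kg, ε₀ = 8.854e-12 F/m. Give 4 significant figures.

3.637e-4 A

One atomic unit of electric current: I_au = e E_h/ℏ = m_e e⁵/((4πε₀)²ℏ³) = 6.612e-3 A.
0.0550 × 6.612e-3 A = 3.637e-4 A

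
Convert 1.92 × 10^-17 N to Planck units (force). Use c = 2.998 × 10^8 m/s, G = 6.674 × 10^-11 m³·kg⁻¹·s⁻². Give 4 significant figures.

1.586 × 10^-61

Planck force: F_P = c⁴/G = 1.210 × 10^44 N.
1.92 × 10^-17 / 1.210 × 10^44 = 1.586 × 10^-61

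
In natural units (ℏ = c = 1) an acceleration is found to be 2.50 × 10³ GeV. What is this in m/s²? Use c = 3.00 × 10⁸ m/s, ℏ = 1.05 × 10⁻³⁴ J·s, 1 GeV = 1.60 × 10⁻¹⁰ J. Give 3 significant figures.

1.14 × 10³⁶ m/s²

Acceleration is [L]/[T]² = c·[E]/ℏ.
1 GeV → c/ℏ × (1 GeV in J) = 4.57 × 10³² m/s².
Result: 2.50 × 10³ × 4.57 × 10³² = 1.14 × 10³⁶ m/s².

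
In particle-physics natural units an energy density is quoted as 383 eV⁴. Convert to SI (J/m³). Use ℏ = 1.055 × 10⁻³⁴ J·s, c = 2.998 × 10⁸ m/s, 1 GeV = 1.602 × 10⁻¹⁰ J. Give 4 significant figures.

[E]/[L]³ = [E]⁴/(ℏc)³; restore (ℏc)⁻³.
1 GeV⁴ → 1/(ℏc)³ × (1 GeV in J)⁴ = 2.082 × 10³⁷ J/m³.
Convert the energy scale: 383 eV⁴ = 3.83 × 10⁻³⁴ GeV⁴.
Result: 3.83 × 10⁻³⁴ × 2.082 × 10³⁷ = 7.973 × 10³ J/m³.

7.973 × 10³ J/m³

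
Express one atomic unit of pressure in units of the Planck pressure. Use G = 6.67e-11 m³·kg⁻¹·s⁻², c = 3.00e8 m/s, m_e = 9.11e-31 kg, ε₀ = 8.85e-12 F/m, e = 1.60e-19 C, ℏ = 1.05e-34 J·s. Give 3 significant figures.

atomic unit of pressure: P_au = E_h/a₀³ = m_e⁴e¹⁰/((4πε₀)⁵ℏ⁸) = 3.01e13 Pa
Planck pressure: p_P = c⁷/(ℏG²) = 4.68e113 Pa
ratio = 3.01e13 / 4.68e113 = 6.44e-101

6.44e-101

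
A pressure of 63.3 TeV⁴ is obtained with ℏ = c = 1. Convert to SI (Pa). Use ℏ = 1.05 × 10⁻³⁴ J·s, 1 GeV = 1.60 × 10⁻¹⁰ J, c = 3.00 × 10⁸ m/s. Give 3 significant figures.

1.33 × 10⁵¹ Pa

Pressure is [E]/[L]³ = [E]⁴/(ℏc)³.
1 GeV⁴ → 1/(ℏc)³ × (1 GeV in J)⁴ = 2.10 × 10³⁷ Pa.
Convert the energy scale: 63.3 TeV⁴ = 6.33 × 10¹³ GeV⁴.
Result: 6.33 × 10¹³ × 2.10 × 10³⁷ = 1.33 × 10⁵¹ Pa.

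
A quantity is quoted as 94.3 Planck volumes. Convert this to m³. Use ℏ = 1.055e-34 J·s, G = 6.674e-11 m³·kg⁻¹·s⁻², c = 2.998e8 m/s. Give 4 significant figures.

3.983e-103 m³

One Planck volume: V_P = (ℏG/c³)^(3/2) = 4.224e-105 m³.
94.3 × 4.224e-105 m³ = 3.983e-103 m³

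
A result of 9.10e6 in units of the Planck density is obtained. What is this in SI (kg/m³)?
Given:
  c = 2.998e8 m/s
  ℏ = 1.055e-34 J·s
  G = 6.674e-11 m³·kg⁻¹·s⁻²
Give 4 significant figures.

4.690e103 kg/m³

One Planck density: ρ_P = c⁵/(ℏG²) = 5.154e96 kg/m³.
9.10e6 × 5.154e96 kg/m³ = 4.690e103 kg/m³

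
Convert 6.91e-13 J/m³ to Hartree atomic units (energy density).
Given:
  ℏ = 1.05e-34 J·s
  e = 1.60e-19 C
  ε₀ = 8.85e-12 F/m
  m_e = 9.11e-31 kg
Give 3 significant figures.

2.29e-26

atomic unit of energy density: u_au = E_h/a₀³ = m_e⁴e¹⁰/((4πε₀)⁵ℏ⁸) = 3.01e13 J/m³.
6.91e-13 / 3.01e13 = 2.29e-26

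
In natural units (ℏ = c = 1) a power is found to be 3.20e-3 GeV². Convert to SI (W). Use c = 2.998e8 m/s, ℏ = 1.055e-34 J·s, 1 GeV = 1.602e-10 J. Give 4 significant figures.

7.784e11 W

Power is [E]/[T] = [E]²/ℏ.
1 GeV² → 1/ℏ × (1 GeV in J)² = 2.433e14 W.
Result: 3.20e-3 × 2.433e14 = 7.784e11 W.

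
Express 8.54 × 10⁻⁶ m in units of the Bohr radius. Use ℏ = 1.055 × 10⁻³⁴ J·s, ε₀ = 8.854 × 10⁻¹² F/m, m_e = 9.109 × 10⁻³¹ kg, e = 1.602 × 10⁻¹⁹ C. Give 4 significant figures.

Bohr radius: a₀ = 4πε₀ℏ²/(m_e e²) = 5.297 × 10⁻¹¹ m.
8.54 × 10⁻⁶ / 5.297 × 10⁻¹¹ = 1.612 × 10⁵

1.612 × 10⁵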